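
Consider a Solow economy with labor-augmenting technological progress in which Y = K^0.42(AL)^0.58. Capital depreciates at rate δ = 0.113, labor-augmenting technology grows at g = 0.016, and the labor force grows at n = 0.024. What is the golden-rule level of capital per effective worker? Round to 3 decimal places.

Capital per effective worker breaks even when investment replaces (n + g + δ)·k; here n + g + δ = 0.153.
Setting f'(k) = n+g+δ gives 0.42·k^(0.42−1) = 0.153, hence k_gold = (0.42/0.153)^(1/0.58) ≈ 5.7034.

k_gold ≈ 5.703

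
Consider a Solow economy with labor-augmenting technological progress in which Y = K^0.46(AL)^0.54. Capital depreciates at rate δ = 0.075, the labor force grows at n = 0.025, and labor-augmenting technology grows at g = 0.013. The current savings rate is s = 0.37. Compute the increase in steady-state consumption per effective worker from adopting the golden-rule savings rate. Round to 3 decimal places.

n + g + δ = 0.025 + 0.013 + 0.075 = 0.113.
Current steady state (s = 0.37): k* = (0.37/0.113)^(1/0.54) ≈ 8.9936, y* = 8.9936^0.46 ≈ 2.7467, c* = (1−0.37)·2.7467 ≈ 1.7304.
Golden rule sets MPK = n+g+δ: 0.46·k^(0.46−1) = 0.113, so k_gold = (0.46/0.113)^(1/0.54) ≈ 13.4597.
y_gold = 13.4597^0.46 ≈ 3.3064, c_gold = y_gold − 0.113·k_gold ≈ 1.7855.
Gain: Δc = 1.7855 − 1.7304 ≈ 0.0550.

Δc ≈ 0.055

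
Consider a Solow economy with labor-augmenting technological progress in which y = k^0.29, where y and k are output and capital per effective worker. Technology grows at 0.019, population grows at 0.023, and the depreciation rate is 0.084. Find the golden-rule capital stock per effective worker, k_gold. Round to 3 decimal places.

The effective depreciation rate is n + g + δ = 0.023 + 0.019 + 0.084 = 0.126.
Setting f'(k) = n+g+δ gives 0.29·k^(0.29−1) = 0.126, hence k_gold = (0.29/0.126)^(1/0.71) ≈ 3.2352.

k_gold ≈ 3.235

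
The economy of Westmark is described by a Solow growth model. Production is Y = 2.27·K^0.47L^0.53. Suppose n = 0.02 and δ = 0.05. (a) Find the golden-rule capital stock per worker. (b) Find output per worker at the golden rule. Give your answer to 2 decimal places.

The effective depreciation rate is n + δ = 0.02 + 0.05 = 0.07.
Maximizing c = f(k) − (n+δ)·k gives f'(k) = n+δ, i.e. 0.47·2.27·k^(0.47−1) = 0.07, so k_gold = (0.47·2.27/0.07)^(1/0.53) ≈ 170.6569.
y_gold = 2.27·170.6569^0.47 ≈ 25.4170.

(a) k_gold ≈ 170.66; (b) y_gold ≈ 25.42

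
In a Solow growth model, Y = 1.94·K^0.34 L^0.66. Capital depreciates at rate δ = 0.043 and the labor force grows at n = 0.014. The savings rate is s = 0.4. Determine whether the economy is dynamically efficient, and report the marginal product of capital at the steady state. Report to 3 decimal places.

dynamically inefficient; MPK ≈ 0.048

n + δ = 0.014 + 0.043 = 0.057.
Steady-state k*: s·A·k^0.34 = 0.057·k gives k* = (0.4·1.94/0.057)^(1/0.66) ≈ 52.2591.
MPK = 0.34·1.94·52.2591^(-0.66) ≈ 0.0485.
MPK < n+δ = 0.057, so the economy is dynamically inefficient (over-saving).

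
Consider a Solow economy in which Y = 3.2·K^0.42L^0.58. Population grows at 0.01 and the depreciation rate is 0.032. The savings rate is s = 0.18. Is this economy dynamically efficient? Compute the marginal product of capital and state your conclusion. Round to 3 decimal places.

Capital per worker breaks even when investment replaces (n + δ)·k; here n + δ = 0.042.
Steady-state k*: s·A·k^0.42 = 0.042·k gives k* = (0.18·3.2/0.042)^(1/0.58) ≈ 91.3363.
MPK = 0.42·3.2·91.3363^(-0.58) ≈ 0.0980.
MPK > n+δ = 0.042, so the economy is dynamically efficient (under-saving).

dynamically efficient; MPK ≈ 0.098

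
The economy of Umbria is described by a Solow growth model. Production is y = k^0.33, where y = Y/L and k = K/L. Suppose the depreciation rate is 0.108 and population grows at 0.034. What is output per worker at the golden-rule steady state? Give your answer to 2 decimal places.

n + δ = 0.034 + 0.108 = 0.142.
Maximizing c = f(k) − (n+δ)·k gives f'(k) = n+δ, i.e. 0.33·k^(0.33−1) = 0.142, so k_gold = (0.33/0.142)^(1/0.67) ≈ 3.5205.
Output: y_gold = k_gold^0.33 = 3.5205^0.33 ≈ 1.5149.

y_gold ≈ 1.51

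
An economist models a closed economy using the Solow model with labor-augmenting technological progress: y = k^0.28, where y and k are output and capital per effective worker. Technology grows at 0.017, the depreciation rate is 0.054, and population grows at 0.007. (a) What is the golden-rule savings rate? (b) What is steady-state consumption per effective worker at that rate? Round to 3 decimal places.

(a) s_gold = 0.280; (b) c_gold ≈ 1.184

The effective depreciation rate is n + g + δ = 0.007 + 0.017 + 0.054 = 0.078.
For Cobb-Douglas, s_gold equals capital's share: s_gold = 0.28.
At the golden rule the marginal product of capital equals n+g+δ: 0.28·k^(0.28−1) = 0.078. Solving, k_gold = (0.28/0.078)^(1/0.72) ≈ 5.9009.
y_gold = 5.9009^0.28 ≈ 1.6438; c_gold = (1−0.28)·y_gold ≈ 1.1836.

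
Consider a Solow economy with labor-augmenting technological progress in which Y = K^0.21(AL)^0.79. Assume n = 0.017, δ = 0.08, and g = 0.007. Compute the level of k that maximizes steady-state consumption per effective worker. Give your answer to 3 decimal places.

n + g + δ = 0.017 + 0.007 + 0.08 = 0.104.
At the golden rule the marginal product of capital equals n+g+δ: 0.21·k^(0.21−1) = 0.104. Solving, k_gold = (0.21/0.104)^(1/0.79) ≈ 2.4339.

k_gold ≈ 2.434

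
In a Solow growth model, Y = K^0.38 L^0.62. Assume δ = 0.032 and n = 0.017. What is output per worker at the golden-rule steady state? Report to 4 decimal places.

y_gold ≈ 3.5094

Capital per worker breaks even when investment replaces (n + δ)·k; here n + δ = 0.049.
Golden rule sets MPK = n+δ: 0.38·k^(0.38−1) = 0.049, so k_gold = (0.38/0.049)^(1/0.62) ≈ 27.2156.
Output: y_gold = k_gold^0.38 = 27.2156^0.38 ≈ 3.5094.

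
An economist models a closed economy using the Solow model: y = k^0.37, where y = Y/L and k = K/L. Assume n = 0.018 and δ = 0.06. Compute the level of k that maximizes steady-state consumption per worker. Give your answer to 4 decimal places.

n + δ = 0.018 + 0.06 = 0.078.
Maximizing c = f(k) − (n+δ)·k gives f'(k) = n+δ, i.e. 0.37·k^(0.37−1) = 0.078, so k_gold = (0.37/0.078)^(1/0.63) ≈ 11.8355.

k_gold ≈ 11.8355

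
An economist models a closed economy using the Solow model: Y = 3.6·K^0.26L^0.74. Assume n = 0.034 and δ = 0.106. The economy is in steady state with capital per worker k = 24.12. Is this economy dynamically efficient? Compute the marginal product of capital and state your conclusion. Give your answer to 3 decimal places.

Break-even investment rate: n + δ = 0.034 + 0.106 = 0.14.
MPK = 0.26·3.6·k^(0.26−1) = 0.26·3.6·24.12^(-0.74) ≈ 0.0888.
MPK < 0.14, so the economy is dynamically inefficient (over-saving).

dynamically inefficient; MPK ≈ 0.089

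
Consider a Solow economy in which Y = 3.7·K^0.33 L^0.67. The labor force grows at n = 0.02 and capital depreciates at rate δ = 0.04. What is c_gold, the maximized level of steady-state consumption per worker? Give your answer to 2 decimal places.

Break-even investment rate: n + δ = 0.02 + 0.04 = 0.06.
Setting f'(k) = n+δ gives 0.33·3.7·k^(0.33−1) = 0.06, hence k_gold = (0.33·3.7/0.06)^(1/0.67) ≈ 89.7597.
y_gold = 3.7·89.7597^0.33 ≈ 16.3199.
c_gold = y_gold − (n+δ)·k_gold = 16.3199 − 0.06·89.7597 ≈ 10.9344.

c_gold ≈ 10.93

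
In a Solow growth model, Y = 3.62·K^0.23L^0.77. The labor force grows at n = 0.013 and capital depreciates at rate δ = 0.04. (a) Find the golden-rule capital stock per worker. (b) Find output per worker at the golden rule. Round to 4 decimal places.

Break-even investment rate: n + δ = 0.013 + 0.04 = 0.053.
At the golden rule the marginal product of capital equals n+δ: 0.23·3.62·k^(0.23−1) = 0.053. Solving, k_gold = (0.23·3.62/0.053)^(1/0.77) ≈ 35.7648.
y_gold = 3.62·35.7648^0.23 ≈ 8.2414.

(a) k_gold ≈ 35.7648; (b) y_gold ≈ 8.2414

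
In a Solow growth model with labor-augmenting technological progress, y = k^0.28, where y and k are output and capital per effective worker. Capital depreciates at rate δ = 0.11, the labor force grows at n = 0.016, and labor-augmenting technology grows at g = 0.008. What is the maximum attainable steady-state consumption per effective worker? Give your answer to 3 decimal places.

c_gold ≈ 0.959

The effective depreciation rate is n + g + δ = 0.016 + 0.008 + 0.11 = 0.134.
At the golden rule the marginal product of capital equals n+g+δ: 0.28·k^(0.28−1) = 0.134. Solving, k_gold = (0.28/0.134)^(1/0.72) ≈ 2.7830.
y_gold = 2.7830^0.28 ≈ 1.3319.
c_gold = y_gold − (n+g+δ)·k_gold = 1.3319 − 0.134·2.7830 ≈ 0.9590.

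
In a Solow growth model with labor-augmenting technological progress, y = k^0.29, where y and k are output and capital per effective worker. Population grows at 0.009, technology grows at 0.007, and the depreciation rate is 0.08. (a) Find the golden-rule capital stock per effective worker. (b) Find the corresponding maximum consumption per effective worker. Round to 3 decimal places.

(a) k_gold ≈ 4.745; (b) c_gold ≈ 1.115

n + g + δ = 0.009 + 0.007 + 0.08 = 0.096.
Golden rule sets MPK = n+g+δ: 0.29·k^(0.29−1) = 0.096, so k_gold = (0.29/0.096)^(1/0.71) ≈ 4.7450.
y_gold = 4.7450^0.29 ≈ 1.5708; c_gold = y_gold − 0.096·k_gold ≈ 1.1152.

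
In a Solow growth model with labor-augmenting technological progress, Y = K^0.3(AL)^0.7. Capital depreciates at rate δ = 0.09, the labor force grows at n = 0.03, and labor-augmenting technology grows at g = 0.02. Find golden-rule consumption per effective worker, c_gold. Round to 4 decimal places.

The effective depreciation rate is n + g + δ = 0.03 + 0.02 + 0.09 = 0.14.
Maximizing c = f(k) − (n+g+δ)·k gives f'(k) = n+g+δ, i.e. 0.3·k^(0.3−1) = 0.14, so k_gold = (0.3/0.14)^(1/0.7) ≈ 2.9706.
y_gold = 2.9706^0.3 ≈ 1.3863.
c_gold = y_gold − (n+g+δ)·k_gold = 1.3863 − 0.14·2.9706 ≈ 0.9704.

c_gold ≈ 0.9704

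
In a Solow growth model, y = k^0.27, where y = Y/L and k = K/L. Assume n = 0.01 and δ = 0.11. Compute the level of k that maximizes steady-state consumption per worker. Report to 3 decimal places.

Break-even investment rate: n + δ = 0.01 + 0.11 = 0.12.
Setting f'(k) = n+δ gives 0.27·k^(0.27−1) = 0.12, hence k_gold = (0.27/0.12)^(1/0.73) ≈ 3.0370.

k_gold ≈ 3.037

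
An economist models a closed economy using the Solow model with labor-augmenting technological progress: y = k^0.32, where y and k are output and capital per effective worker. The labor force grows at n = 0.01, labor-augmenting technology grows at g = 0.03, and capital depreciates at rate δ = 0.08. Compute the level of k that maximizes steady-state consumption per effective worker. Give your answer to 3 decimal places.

k_gold ≈ 4.231

n + g + δ = 0.01 + 0.03 + 0.08 = 0.12.
Setting f'(k) = n+g+δ gives 0.32·k^(0.32−1) = 0.12, hence k_gold = (0.32/0.12)^(1/0.68) ≈ 4.2308.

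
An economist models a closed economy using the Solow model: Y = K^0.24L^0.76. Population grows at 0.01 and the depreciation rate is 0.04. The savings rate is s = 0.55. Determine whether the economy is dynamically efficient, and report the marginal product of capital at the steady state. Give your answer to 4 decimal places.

The effective depreciation rate is n + δ = 0.01 + 0.04 = 0.05.
Steady-state k*: s·k^0.24 = 0.05·k gives k* = (0.55/0.05)^(1/0.76) ≈ 23.4560.
MPK = 0.24·23.4560^(-0.76) ≈ 0.0218.
MPK < n+δ = 0.05, so the economy is dynamically inefficient (over-saving).

dynamically inefficient; MPK ≈ 0.0218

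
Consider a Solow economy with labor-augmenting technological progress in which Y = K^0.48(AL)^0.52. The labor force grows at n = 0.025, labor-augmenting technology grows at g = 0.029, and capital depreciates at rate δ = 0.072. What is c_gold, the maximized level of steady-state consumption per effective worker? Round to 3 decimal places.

Capital per effective worker breaks even when investment replaces (n + g + δ)·k; here n + g + δ = 0.126.
Setting f'(k) = n+g+δ gives 0.48·k^(0.48−1) = 0.126, hence k_gold = (0.48/0.126)^(1/0.52) ≈ 13.0936.
y_gold = 13.0936^0.48 ≈ 3.4371.
c_gold = y_gold − (n+g+δ)·k_gold = 3.4371 − 0.126·13.0936 ≈ 1.7873.

c_gold ≈ 1.787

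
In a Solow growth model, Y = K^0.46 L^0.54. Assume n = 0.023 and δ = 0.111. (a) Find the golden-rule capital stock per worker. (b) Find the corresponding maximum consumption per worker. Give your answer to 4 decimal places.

(a) k_gold ≈ 9.8164; (b) c_gold ≈ 1.5442

n + δ = 0.023 + 0.111 = 0.134.
Setting f'(k) = n+δ gives 0.46·k^(0.46−1) = 0.134, hence k_gold = (0.46/0.134)^(1/0.54) ≈ 9.8164.
y_gold = 9.8164^0.46 ≈ 2.8595; c_gold = y_gold − 0.134·k_gold ≈ 1.5442.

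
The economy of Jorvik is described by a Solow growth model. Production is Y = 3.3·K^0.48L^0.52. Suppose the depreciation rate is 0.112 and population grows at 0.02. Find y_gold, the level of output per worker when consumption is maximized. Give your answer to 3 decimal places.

y_gold ≈ 32.710

n + δ = 0.02 + 0.112 = 0.132.
At the golden rule the marginal product of capital equals n+δ: 0.48·3.3·k^(0.48−1) = 0.132. Solving, k_gold = (0.48·3.3/0.132)^(1/0.52) ≈ 118.9456.
Output: y_gold = 3.3·k_gold^0.48 = 3.3·118.9456^0.48 ≈ 32.7101.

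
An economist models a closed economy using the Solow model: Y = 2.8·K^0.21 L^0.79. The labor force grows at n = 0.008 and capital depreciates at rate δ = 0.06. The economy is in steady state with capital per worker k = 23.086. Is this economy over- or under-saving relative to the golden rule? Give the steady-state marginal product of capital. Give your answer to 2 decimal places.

over-saving; MPK ≈ 0.05

Break-even investment rate: n + δ = 0.008 + 0.06 = 0.068.
MPK = 0.21·2.8·k^(0.21−1) = 0.21·2.8·23.086^(-0.79) ≈ 0.0492.
MPK < 0.068, so the economy is dynamically inefficient (over-saving).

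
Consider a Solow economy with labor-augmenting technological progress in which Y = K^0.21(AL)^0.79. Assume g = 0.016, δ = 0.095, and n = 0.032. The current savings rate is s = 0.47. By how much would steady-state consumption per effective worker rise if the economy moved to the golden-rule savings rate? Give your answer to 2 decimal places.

Δc ≈ 0.15

The effective depreciation rate is n + g + δ = 0.032 + 0.016 + 0.095 = 0.143.
Current steady state (s = 0.47): k* = (0.47/0.143)^(1/0.79) ≈ 4.5095, y* = 4.5095^0.21 ≈ 1.3720, c* = (1−0.47)·1.3720 ≈ 0.7272.
At the golden rule the marginal product of capital equals n+g+δ: 0.21·k^(0.21−1) = 0.143. Solving, k_gold = (0.21/0.143)^(1/0.79) ≈ 1.6265.
y_gold = 1.6265^0.21 ≈ 1.1075, c_gold = y_gold − 0.143·k_gold ≈ 0.8750.
Gain: Δc = 0.8750 − 0.7272 ≈ 0.1478.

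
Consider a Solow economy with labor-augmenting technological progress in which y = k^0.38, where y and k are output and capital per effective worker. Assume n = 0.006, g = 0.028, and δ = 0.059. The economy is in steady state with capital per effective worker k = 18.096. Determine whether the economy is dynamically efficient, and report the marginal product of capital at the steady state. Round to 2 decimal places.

Break-even investment rate: n + g + δ = 0.006 + 0.028 + 0.059 = 0.093.
MPK = 0.38·k^(0.38−1) = 0.38·18.096^(-0.62) ≈ 0.0631.
MPK < 0.093, so the economy is dynamically inefficient (over-saving).

dynamically inefficient; MPK ≈ 0.06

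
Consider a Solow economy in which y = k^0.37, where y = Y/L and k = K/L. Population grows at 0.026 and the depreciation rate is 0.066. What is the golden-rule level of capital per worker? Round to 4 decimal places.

k_gold ≈ 9.1072

The effective depreciation rate is n + δ = 0.026 + 0.066 = 0.092.
Setting f'(k) = n+δ gives 0.37·k^(0.37−1) = 0.092, hence k_gold = (0.37/0.092)^(1/0.63) ≈ 9.1072.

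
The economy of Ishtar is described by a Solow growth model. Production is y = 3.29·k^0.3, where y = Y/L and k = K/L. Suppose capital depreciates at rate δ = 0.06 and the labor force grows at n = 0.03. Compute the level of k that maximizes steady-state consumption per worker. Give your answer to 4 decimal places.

k_gold ≈ 30.6070

The effective depreciation rate is n + δ = 0.03 + 0.06 = 0.09.
Setting f'(k) = n+δ gives 0.3·3.29·k^(0.3−1) = 0.09, hence k_gold = (0.3·3.29/0.09)^(1/0.7) ≈ 30.6070.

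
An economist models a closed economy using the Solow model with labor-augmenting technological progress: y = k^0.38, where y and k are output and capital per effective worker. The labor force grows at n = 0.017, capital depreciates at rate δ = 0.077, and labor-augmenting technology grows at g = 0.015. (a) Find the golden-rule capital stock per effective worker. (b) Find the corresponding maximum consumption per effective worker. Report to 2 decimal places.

(a) k_gold ≈ 7.49; (b) c_gold ≈ 1.33

Break-even investment rate: n + g + δ = 0.017 + 0.015 + 0.077 = 0.109.
Maximizing c = f(k) − (n+g+δ)·k gives f'(k) = n+g+δ, i.e. 0.38·k^(0.38−1) = 0.109, so k_gold = (0.38/0.109)^(1/0.62) ≈ 7.4950.
y_gold = 7.4950^0.38 ≈ 2.1499; c_gold = y_gold − 0.109·k_gold ≈ 1.3329.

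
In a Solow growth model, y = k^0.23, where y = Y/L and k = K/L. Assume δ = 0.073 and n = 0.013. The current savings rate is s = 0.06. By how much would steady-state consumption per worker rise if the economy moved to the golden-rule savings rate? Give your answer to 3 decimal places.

Δc ≈ 0.189

The effective depreciation rate is n + δ = 0.013 + 0.073 = 0.086.
Current steady state (s = 0.06): k* = (0.06/0.086)^(1/0.77) ≈ 0.6265, y* = 0.6265^0.23 ≈ 0.8980, c* = (1−0.06)·0.8980 ≈ 0.8442.
At the golden rule the marginal product of capital equals n+δ: 0.23·k^(0.23−1) = 0.086. Solving, k_gold = (0.23/0.086)^(1/0.77) ≈ 3.5879.
y_gold = 3.5879^0.23 ≈ 1.3416, c_gold = y_gold − 0.086·k_gold ≈ 1.0330.
Gain: Δc = 1.0330 − 0.8442 ≈ 0.1888.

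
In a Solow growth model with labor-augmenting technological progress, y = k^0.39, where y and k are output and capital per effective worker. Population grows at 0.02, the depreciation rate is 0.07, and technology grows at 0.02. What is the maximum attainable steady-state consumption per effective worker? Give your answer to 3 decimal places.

c_gold ≈ 1.370

The effective depreciation rate is n + g + δ = 0.02 + 0.02 + 0.07 = 0.11.
Setting f'(k) = n+g+δ gives 0.39·k^(0.39−1) = 0.11, hence k_gold = (0.39/0.11)^(1/0.61) ≈ 7.9635.
y_gold = 7.9635^0.39 ≈ 2.2461.
c_gold = y_gold − (n+g+δ)·k_gold = 2.2461 − 0.11·7.9635 ≈ 1.3701.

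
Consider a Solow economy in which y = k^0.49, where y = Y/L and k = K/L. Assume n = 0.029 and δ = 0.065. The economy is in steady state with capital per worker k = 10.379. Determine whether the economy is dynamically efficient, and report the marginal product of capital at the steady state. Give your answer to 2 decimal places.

dynamically efficient; MPK ≈ 0.15

n + δ = 0.029 + 0.065 = 0.094.
MPK = 0.49·k^(0.49−1) = 0.49·10.379^(-0.51) ≈ 0.1486.
MPK > 0.094, so the economy is dynamically efficient (under-saving).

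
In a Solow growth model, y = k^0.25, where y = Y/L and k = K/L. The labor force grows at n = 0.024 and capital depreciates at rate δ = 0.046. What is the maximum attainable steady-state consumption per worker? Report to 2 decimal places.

c_gold ≈ 1.15

The effective depreciation rate is n + δ = 0.024 + 0.046 = 0.07.
Golden rule sets MPK = n+δ: 0.25·k^(0.25−1) = 0.07, so k_gold = (0.25/0.07)^(1/0.75) ≈ 5.4591.
y_gold = 5.4591^0.25 ≈ 1.5286.
c_gold = y_gold − (n+δ)·k_gold = 1.5286 − 0.07·5.4591 ≈ 1.1464.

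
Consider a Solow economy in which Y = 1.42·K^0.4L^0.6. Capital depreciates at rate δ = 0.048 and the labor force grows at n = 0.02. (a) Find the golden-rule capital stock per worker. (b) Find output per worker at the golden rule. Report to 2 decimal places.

(a) k_gold ≈ 34.39; (b) y_gold ≈ 5.85

The effective depreciation rate is n + δ = 0.02 + 0.048 = 0.068.
At the golden rule the marginal product of capital equals n+δ: 0.4·1.42·k^(0.4−1) = 0.068. Solving, k_gold = (0.4·1.42/0.068)^(1/0.6) ≈ 34.3874.
y_gold = 1.42·34.3874^0.4 ≈ 5.8459.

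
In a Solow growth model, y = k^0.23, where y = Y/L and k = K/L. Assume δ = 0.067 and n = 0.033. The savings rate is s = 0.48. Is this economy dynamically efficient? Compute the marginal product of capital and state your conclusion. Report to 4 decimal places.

dynamically inefficient; MPK ≈ 0.0479

n + δ = 0.033 + 0.067 = 0.1.
Steady-state k*: s·k^0.23 = 0.1·k gives k* = (0.48/0.1)^(1/0.77) ≈ 7.6688.
MPK = 0.23·7.6688^(-0.77) ≈ 0.0479.
MPK < n+δ = 0.1, so the economy is dynamically inefficient (over-saving).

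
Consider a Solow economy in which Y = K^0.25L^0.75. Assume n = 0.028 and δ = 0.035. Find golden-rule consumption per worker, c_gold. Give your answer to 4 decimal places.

The effective depreciation rate is n + δ = 0.028 + 0.035 = 0.063.
Setting f'(k) = n+δ gives 0.25·k^(0.25−1) = 0.063, hence k_gold = (0.25/0.063)^(1/0.75) ≈ 6.2825.
y_gold = 6.2825^0.25 ≈ 1.5832.
c_gold = y_gold − (n+δ)·k_gold = 1.5832 − 0.063·6.2825 ≈ 1.1874.

c_gold ≈ 1.1874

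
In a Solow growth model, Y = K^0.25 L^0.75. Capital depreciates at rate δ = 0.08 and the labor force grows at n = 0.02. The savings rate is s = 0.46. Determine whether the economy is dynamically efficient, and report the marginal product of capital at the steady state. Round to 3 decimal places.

The effective depreciation rate is n + δ = 0.02 + 0.08 = 0.1.
Steady-state k*: s·k^0.25 = 0.1·k gives k* = (0.46/0.1)^(1/0.75) ≈ 7.6503.
MPK = 0.25·7.6503^(-0.75) ≈ 0.0543.
MPK < n+δ = 0.1, so the economy is dynamically inefficient (over-saving).

dynamically inefficient; MPK ≈ 0.054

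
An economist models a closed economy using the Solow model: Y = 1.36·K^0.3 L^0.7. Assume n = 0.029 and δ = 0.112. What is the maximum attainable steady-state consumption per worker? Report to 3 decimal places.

The effective depreciation rate is n + δ = 0.029 + 0.112 = 0.141.
Setting f'(k) = n+δ gives 0.3·1.36·k^(0.3−1) = 0.141, hence k_gold = (0.3·1.36/0.141)^(1/0.7) ≈ 4.5625.
y_gold = 1.36·4.5625^0.3 ≈ 2.1444.
c_gold = y_gold − (n+δ)·k_gold = 2.1444 − 0.141·4.5625 ≈ 1.5011.

c_gold ≈ 1.501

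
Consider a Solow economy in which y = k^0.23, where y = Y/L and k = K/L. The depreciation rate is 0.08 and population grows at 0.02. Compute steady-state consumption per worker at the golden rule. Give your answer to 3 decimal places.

c_gold ≈ 0.988

Break-even investment rate: n + δ = 0.02 + 0.08 = 0.1.
Setting f'(k) = n+δ gives 0.23·k^(0.23−1) = 0.1, hence k_gold = (0.23/0.1)^(1/0.77) ≈ 2.9497.
y_gold = 2.9497^0.23 ≈ 1.2825.
c_gold = y_gold − (n+δ)·k_gold = 1.2825 − 0.1·2.9497 ≈ 0.9875.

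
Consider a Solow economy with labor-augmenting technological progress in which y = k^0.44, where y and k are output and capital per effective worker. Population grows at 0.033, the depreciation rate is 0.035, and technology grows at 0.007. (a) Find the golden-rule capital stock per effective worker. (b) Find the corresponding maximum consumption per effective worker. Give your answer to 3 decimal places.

(a) k_gold ≈ 23.557; (b) c_gold ≈ 2.249

n + g + δ = 0.033 + 0.007 + 0.035 = 0.075.
At the golden rule the marginal product of capital equals n+g+δ: 0.44·k^(0.44−1) = 0.075. Solving, k_gold = (0.44/0.075)^(1/0.56) ≈ 23.5574.
y_gold = 23.5574^0.44 ≈ 4.0155; c_gold = y_gold − 0.075·k_gold ≈ 2.2487.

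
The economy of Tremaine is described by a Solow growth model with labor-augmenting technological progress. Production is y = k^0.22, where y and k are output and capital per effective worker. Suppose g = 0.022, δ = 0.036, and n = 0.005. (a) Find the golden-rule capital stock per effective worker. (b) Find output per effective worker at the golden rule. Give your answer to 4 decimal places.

The effective depreciation rate is n + g + δ = 0.005 + 0.022 + 0.036 = 0.063.
At the golden rule the marginal product of capital equals n+g+δ: 0.22·k^(0.22−1) = 0.063. Solving, k_gold = (0.22/0.063)^(1/0.78) ≈ 4.9689.
y_gold = 4.9689^0.22 ≈ 1.4229.

(a) k_gold ≈ 4.9689; (b) y_gold ≈ 1.4229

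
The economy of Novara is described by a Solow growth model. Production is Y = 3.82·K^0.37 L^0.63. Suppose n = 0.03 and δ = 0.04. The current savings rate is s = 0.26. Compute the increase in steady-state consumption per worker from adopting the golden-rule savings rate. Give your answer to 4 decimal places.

Δc ≈ 0.6358

The effective depreciation rate is n + δ = 0.03 + 0.04 = 0.07.
Current steady state (s = 0.26): k* = (0.26·3.82/0.07)^(1/0.63) ≈ 67.3712, y* = 3.82·67.3712^0.37 ≈ 18.1384, c* = (1−0.26)·18.1384 ≈ 13.4224.
Golden rule sets MPK = n+δ: 0.37·3.82·k^(0.37−1) = 0.07, so k_gold = (0.37·3.82/0.07)^(1/0.63) ≈ 117.9489.
y_gold = 3.82·117.9489^0.37 ≈ 22.3146, c_gold = y_gold − 0.07·k_gold ≈ 14.0582.
Gain: Δc = 14.0582 − 13.4224 ≈ 0.6358.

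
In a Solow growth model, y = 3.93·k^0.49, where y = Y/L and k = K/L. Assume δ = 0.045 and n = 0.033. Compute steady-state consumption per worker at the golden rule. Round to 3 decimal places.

The effective depreciation rate is n + δ = 0.033 + 0.045 = 0.078.
Maximizing c = f(k) − (n+δ)·k gives f'(k) = n+δ, i.e. 0.49·3.93·k^(0.49−1) = 0.078, so k_gold = (0.49·3.93/0.078)^(1/0.51) ≈ 537.5024.
y_gold = 3.93·537.5024^0.49 ≈ 85.5616.
c_gold = y_gold − (n+δ)·k_gold = 85.5616 − 0.078·537.5024 ≈ 43.6364.

c_gold ≈ 43.636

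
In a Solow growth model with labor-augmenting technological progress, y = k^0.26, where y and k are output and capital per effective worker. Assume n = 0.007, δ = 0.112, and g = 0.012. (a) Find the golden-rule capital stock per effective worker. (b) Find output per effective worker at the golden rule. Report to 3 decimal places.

Break-even investment rate: n + g + δ = 0.007 + 0.012 + 0.112 = 0.131.
Maximizing c = f(k) − (n+g+δ)·k gives f'(k) = n+g+δ, i.e. 0.26·k^(0.26−1) = 0.131, so k_gold = (0.26/0.131)^(1/0.74) ≈ 2.5252.
y_gold = 2.5252^0.26 ≈ 1.2723.

(a) k_gold ≈ 2.525; (b) y_gold ≈ 1.272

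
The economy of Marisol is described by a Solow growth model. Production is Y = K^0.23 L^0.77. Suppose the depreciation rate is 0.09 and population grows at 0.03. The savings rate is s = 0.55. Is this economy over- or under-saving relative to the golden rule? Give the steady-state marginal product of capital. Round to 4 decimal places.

n + δ = 0.03 + 0.09 = 0.12.
Steady-state k*: s·k^0.23 = 0.12·k gives k* = (0.55/0.12)^(1/0.77) ≈ 7.2223.
MPK = 0.23·7.2223^(-0.77) ≈ 0.0502.
MPK < n+δ = 0.12, so the economy is dynamically inefficient (over-saving).

over-saving; MPK ≈ 0.0502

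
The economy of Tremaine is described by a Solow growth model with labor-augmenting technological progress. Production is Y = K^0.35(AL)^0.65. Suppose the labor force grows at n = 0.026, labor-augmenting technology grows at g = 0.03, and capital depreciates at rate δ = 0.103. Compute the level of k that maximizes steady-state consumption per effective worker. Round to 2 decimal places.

Break-even investment rate: n + g + δ = 0.026 + 0.03 + 0.103 = 0.159.
Setting f'(k) = n+g+δ gives 0.35·k^(0.35−1) = 0.159, hence k_gold = (0.35/0.159)^(1/0.65) ≈ 3.3666.

k_gold ≈ 3.37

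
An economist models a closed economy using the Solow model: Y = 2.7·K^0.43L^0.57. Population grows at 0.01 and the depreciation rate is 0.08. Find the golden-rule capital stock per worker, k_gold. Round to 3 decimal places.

k_gold ≈ 88.798

Break-even investment rate: n + δ = 0.01 + 0.08 = 0.09.
Maximizing c = f(k) − (n+δ)·k gives f'(k) = n+δ, i.e. 0.43·2.7·k^(0.43−1) = 0.09, so k_gold = (0.43·2.7/0.09)^(1/0.57) ≈ 88.7980.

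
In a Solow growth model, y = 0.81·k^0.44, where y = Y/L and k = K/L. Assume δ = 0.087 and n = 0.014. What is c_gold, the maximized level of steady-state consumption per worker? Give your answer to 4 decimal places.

c_gold ≈ 1.2216

Capital per worker breaks even when investment replaces (n + δ)·k; here n + δ = 0.101.
Golden rule sets MPK = n+δ: 0.44·0.81·k^(0.44−1) = 0.101, so k_gold = (0.44·0.81/0.101)^(1/0.56) ≈ 9.5036.
y_gold = 0.81·9.5036^0.44 ≈ 2.1815.
c_gold = y_gold − (n+δ)·k_gold = 2.1815 − 0.101·9.5036 ≈ 1.2216.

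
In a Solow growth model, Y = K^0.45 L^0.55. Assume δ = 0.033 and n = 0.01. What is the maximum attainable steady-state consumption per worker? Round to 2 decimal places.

c_gold ≈ 3.76

n + δ = 0.01 + 0.033 = 0.043.
At the golden rule the marginal product of capital equals n+δ: 0.45·k^(0.45−1) = 0.043. Solving, k_gold = (0.45/0.043)^(1/0.55) ≈ 71.4628.
y_gold = 71.4628^0.45 ≈ 6.8287.
c_gold = y_gold − (n+δ)·k_gold = 6.8287 − 0.043·71.4628 ≈ 3.7558.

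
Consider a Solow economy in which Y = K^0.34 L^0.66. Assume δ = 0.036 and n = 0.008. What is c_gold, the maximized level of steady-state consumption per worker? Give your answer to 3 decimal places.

n + δ = 0.008 + 0.036 = 0.044.
Golden rule sets MPK = n+δ: 0.34·k^(0.34−1) = 0.044, so k_gold = (0.34/0.044)^(1/0.66) ≈ 22.1562.
y_gold = 22.1562^0.34 ≈ 2.8673.
c_gold = y_gold − (n+δ)·k_gold = 2.8673 − 0.044·22.1562 ≈ 1.8924.

c_gold ≈ 1.892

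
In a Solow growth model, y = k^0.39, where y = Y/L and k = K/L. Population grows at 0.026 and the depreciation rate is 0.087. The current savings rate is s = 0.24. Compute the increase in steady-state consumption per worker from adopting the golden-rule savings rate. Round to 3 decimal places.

Δc ≈ 0.117

n + δ = 0.026 + 0.087 = 0.113.
Current steady state (s = 0.24): k* = (0.24/0.113)^(1/0.61) ≈ 3.4378, y* = 3.4378^0.39 ≈ 1.6186, c* = (1−0.24)·1.6186 ≈ 1.2302.
Golden rule sets MPK = n+δ: 0.39·k^(0.39−1) = 0.113, so k_gold = (0.39/0.113)^(1/0.61) ≈ 7.6198.
y_gold = 7.6198^0.39 ≈ 2.2078, c_gold = y_gold − 0.113·k_gold ≈ 1.3468.
Gain: Δc = 1.3468 − 1.2302 ≈ 0.1166.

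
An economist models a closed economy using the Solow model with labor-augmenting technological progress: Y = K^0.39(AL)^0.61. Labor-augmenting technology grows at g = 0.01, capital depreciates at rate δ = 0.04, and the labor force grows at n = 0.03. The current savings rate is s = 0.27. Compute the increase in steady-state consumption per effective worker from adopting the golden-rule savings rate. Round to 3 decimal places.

Δc ≈ 0.091

n + g + δ = 0.03 + 0.01 + 0.04 = 0.08.
Current steady state (s = 0.27): k* = (0.27/0.08)^(1/0.61) ≈ 7.3455, y* = 7.3455^0.39 ≈ 2.1765, c* = (1−0.27)·2.1765 ≈ 1.5888.
At the golden rule the marginal product of capital equals n+g+δ: 0.39·k^(0.39−1) = 0.08. Solving, k_gold = (0.39/0.08)^(1/0.61) ≈ 13.4223.
y_gold = 13.4223^0.39 ≈ 2.7533, c_gold = y_gold − 0.08·k_gold ≈ 1.6795.
Gain: Δc = 1.6795 − 1.5888 ≈ 0.0907.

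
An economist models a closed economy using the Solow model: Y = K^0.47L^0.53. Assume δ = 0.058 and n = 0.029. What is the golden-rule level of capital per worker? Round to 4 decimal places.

k_gold ≈ 24.1115

Break-even investment rate: n + δ = 0.029 + 0.058 = 0.087.
At the golden rule the marginal product of capital equals n+δ: 0.47·k^(0.47−1) = 0.087. Solving, k_gold = (0.47/0.087)^(1/0.53) ≈ 24.1115.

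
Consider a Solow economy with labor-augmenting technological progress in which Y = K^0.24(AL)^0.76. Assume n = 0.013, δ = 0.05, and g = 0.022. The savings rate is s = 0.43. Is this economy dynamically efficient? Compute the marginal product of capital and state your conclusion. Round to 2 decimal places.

dynamically inefficient; MPK ≈ 0.05

Capital per effective worker breaks even when investment replaces (n + g + δ)·k; here n + g + δ = 0.085.
Steady-state k*: s·k^0.24 = 0.085·k gives k* = (0.43/0.085)^(1/0.76) ≈ 8.4407.
MPK = 0.24·8.4407^(-0.76) ≈ 0.0474.
MPK < n+g+δ = 0.085, so the economy is dynamically inefficient (over-saving).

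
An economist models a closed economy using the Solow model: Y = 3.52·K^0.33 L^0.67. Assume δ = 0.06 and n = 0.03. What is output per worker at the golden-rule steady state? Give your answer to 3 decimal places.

y_gold ≈ 12.407

The effective depreciation rate is n + δ = 0.03 + 0.06 = 0.09.
Golden rule sets MPK = n+δ: 0.33·3.52·k^(0.33−1) = 0.09, so k_gold = (0.33·3.52/0.09)^(1/0.67) ≈ 45.4916.
Output: y_gold = 3.52·k_gold^0.33 = 3.52·45.4916^0.33 ≈ 12.4068.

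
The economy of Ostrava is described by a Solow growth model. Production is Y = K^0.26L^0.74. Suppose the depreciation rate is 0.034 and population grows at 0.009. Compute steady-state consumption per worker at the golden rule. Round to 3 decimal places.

c_gold ≈ 1.393

The effective depreciation rate is n + δ = 0.009 + 0.034 = 0.043.
Maximizing c = f(k) − (n+δ)·k gives f'(k) = n+δ, i.e. 0.26·k^(0.26−1) = 0.043, so k_gold = (0.26/0.043)^(1/0.74) ≈ 11.3786.
y_gold = 11.3786^0.26 ≈ 1.8818.
c_gold = y_gold − (n+δ)·k_gold = 1.8818 − 0.043·11.3786 ≈ 1.3926.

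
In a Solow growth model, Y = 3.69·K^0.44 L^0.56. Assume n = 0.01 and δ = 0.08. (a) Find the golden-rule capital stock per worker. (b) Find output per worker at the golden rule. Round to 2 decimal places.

Capital per worker breaks even when investment replaces (n + δ)·k; here n + δ = 0.09.
Setting f'(k) = n+δ gives 0.44·3.69·k^(0.44−1) = 0.09, hence k_gold = (0.44·3.69/0.09)^(1/0.56) ≈ 175.0973.
y_gold = 3.69·175.0973^0.44 ≈ 35.8154.

(a) k_gold ≈ 175.10; (b) y_gold ≈ 35.82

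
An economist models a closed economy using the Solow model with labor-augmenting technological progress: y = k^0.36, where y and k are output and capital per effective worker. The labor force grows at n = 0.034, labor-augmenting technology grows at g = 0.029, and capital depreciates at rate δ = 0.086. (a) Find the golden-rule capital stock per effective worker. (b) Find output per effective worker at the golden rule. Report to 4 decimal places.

Break-even investment rate: n + g + δ = 0.034 + 0.029 + 0.086 = 0.149.
Setting f'(k) = n+g+δ gives 0.36·k^(0.36−1) = 0.149, hence k_gold = (0.36/0.149)^(1/0.64) ≈ 3.9684.
y_gold = 3.9684^0.36 ≈ 1.6425.

(a) k_gold ≈ 3.9684; (b) y_gold ≈ 1.6425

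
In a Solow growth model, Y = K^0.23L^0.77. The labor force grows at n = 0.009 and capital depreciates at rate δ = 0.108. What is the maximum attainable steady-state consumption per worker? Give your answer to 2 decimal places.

n + δ = 0.009 + 0.108 = 0.117.
At the golden rule the marginal product of capital equals n+δ: 0.23·k^(0.23−1) = 0.117. Solving, k_gold = (0.23/0.117)^(1/0.77) ≈ 2.4056.
y_gold = 2.4056^0.23 ≈ 1.2237.
c_gold = y_gold − (n+δ)·k_gold = 1.2237 − 0.117·2.4056 ≈ 0.9423.

c_gold ≈ 0.94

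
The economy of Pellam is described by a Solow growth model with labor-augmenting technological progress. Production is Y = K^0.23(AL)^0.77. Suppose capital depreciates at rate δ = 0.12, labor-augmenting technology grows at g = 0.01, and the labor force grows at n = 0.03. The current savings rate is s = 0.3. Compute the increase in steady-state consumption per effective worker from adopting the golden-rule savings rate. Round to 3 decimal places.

Δc ≈ 0.014

Break-even investment rate: n + g + δ = 0.03 + 0.01 + 0.12 = 0.16.
Current steady state (s = 0.3): k* = (0.3/0.16)^(1/0.77) ≈ 2.2623, y* = 2.2623^0.23 ≈ 1.2066, c* = (1−0.3)·1.2066 ≈ 0.8446.
Setting f'(k) = n+g+δ gives 0.23·k^(0.23−1) = 0.16, hence k_gold = (0.23/0.16)^(1/0.77) ≈ 1.6021.
y_gold = 1.6021^0.23 ≈ 1.1145, c_gold = y_gold − 0.16·k_gold ≈ 0.8582.
Gain: Δc = 0.8582 − 0.8446 ≈ 0.0136.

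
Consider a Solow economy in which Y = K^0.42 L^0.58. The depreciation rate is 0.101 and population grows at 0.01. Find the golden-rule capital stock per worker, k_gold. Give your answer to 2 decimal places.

The effective depreciation rate is n + δ = 0.01 + 0.101 = 0.111.
Setting f'(k) = n+δ gives 0.42·k^(0.42−1) = 0.111, hence k_gold = (0.42/0.111)^(1/0.58) ≈ 9.9180.

k_gold ≈ 9.92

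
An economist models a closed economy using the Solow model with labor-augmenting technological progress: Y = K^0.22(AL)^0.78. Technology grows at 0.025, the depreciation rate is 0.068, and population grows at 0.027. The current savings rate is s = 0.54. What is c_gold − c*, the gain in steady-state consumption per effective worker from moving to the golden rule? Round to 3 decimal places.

Capital per effective worker breaks even when investment replaces (n + g + δ)·k; here n + g + δ = 0.12.
Current steady state (s = 0.54): k* = (0.54/0.12)^(1/0.78) ≈ 6.8778, y* = 6.8778^0.22 ≈ 1.5284, c* = (1−0.54)·1.5284 ≈ 0.7031.
At the golden rule the marginal product of capital equals n+g+δ: 0.22·k^(0.22−1) = 0.12. Solving, k_gold = (0.22/0.12)^(1/0.78) ≈ 2.1751.
y_gold = 2.1751^0.22 ≈ 1.1864, c_gold = y_gold − 0.12·k_gold ≈ 0.9254.
Gain: Δc = 0.9254 − 0.7031 ≈ 0.2224.

Δc ≈ 0.222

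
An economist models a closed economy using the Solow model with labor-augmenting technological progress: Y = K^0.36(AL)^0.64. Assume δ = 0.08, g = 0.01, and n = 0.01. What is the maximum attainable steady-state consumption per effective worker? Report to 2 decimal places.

c_gold ≈ 1.32

Break-even investment rate: n + g + δ = 0.01 + 0.01 + 0.08 = 0.1.
At the golden rule the marginal product of capital equals n+g+δ: 0.36·k^(0.36−1) = 0.1. Solving, k_gold = (0.36/0.1)^(1/0.64) ≈ 7.3998.
y_gold = 7.3998^0.36 ≈ 2.0555.
c_gold = y_gold − (n+g+δ)·k_gold = 2.0555 − 0.1·7.3998 ≈ 1.3155.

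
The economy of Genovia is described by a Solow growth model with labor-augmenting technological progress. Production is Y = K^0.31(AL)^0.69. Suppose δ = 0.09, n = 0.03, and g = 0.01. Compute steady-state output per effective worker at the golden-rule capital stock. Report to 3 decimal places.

y_gold ≈ 1.478

Break-even investment rate: n + g + δ = 0.03 + 0.01 + 0.09 = 0.13.
Setting f'(k) = n+g+δ gives 0.31·k^(0.31−1) = 0.13, hence k_gold = (0.31/0.13)^(1/0.69) ≈ 3.5236.
Output: y_gold = k_gold^0.31 = 3.5236^0.31 ≈ 1.4776.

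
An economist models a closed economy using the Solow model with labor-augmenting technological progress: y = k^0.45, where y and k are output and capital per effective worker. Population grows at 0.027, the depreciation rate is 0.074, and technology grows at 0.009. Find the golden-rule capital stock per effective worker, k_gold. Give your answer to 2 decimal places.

n + g + δ = 0.027 + 0.009 + 0.074 = 0.11.
Golden rule sets MPK = n+g+δ: 0.45·k^(0.45−1) = 0.11, so k_gold = (0.45/0.11)^(1/0.55) ≈ 12.9539.

k_gold ≈ 12.95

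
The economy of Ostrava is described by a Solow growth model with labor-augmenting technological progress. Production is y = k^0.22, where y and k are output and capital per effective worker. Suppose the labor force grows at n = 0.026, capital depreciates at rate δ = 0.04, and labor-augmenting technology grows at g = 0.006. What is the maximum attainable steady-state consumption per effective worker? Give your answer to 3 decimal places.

c_gold ≈ 1.069

Capital per effective worker breaks even when investment replaces (n + g + δ)·k; here n + g + δ = 0.072.
Maximizing c = f(k) − (n+g+δ)·k gives f'(k) = n+g+δ, i.e. 0.22·k^(0.22−1) = 0.072, so k_gold = (0.22/0.072)^(1/0.78) ≈ 4.1871.
y_gold = 4.1871^0.22 ≈ 1.3703.
c_gold = y_gold − (n+g+δ)·k_gold = 1.3703 − 0.072·4.1871 ≈ 1.0688.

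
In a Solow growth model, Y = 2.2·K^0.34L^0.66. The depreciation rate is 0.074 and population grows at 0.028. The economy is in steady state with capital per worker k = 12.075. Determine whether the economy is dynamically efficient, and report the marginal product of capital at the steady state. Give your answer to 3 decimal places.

The effective depreciation rate is n + δ = 0.028 + 0.074 = 0.102.
MPK = 0.34·2.2·k^(0.34−1) = 0.34·2.2·12.075^(-0.66) ≈ 0.1445.
MPK > 0.102, so the economy is dynamically efficient (under-saving).

dynamically efficient; MPK ≈ 0.144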